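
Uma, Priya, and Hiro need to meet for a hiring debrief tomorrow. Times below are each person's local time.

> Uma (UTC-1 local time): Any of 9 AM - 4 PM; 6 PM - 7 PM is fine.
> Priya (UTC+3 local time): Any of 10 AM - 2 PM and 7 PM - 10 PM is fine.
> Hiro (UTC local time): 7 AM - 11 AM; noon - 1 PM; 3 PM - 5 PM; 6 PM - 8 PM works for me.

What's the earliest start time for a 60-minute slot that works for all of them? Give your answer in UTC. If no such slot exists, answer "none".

Uma in UTC: 10:00-17:00, 19:00-20:00 (add 1h to convert from UTC-1).
Priya in UTC: 07:00-11:00, 16:00-19:00 (subtract 3h to convert from UTC+3).
Hiro in UTC: 07:00-11:00, 12:00-13:00, 15:00-17:00, 18:00-20:00.
Uma ∩ Priya: 10:00-11:00, 16:00-17:00.
Uma ∩ Priya ∩ Hiro: 10:00-11:00, 16:00-17:00.
Those are the intersection windows.
The first common window of at least 60 minutes is 10:00-11:00, so the earliest start is 10:00.

10:00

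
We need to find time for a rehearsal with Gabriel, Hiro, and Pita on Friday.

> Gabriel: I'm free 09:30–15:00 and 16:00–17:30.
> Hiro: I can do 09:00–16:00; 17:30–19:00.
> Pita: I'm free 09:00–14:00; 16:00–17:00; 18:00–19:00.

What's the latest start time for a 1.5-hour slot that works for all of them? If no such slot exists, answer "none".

12:30

Gabriel ∩ Hiro: 09:30-15:00.
Gabriel ∩ Hiro ∩ Pita: 09:30-14:00.
Those are the intersection windows.
The last common window of at least 90 minutes is 09:30-14:00; a 90-minute meeting can start as late as 12:30 and still end by 14:00.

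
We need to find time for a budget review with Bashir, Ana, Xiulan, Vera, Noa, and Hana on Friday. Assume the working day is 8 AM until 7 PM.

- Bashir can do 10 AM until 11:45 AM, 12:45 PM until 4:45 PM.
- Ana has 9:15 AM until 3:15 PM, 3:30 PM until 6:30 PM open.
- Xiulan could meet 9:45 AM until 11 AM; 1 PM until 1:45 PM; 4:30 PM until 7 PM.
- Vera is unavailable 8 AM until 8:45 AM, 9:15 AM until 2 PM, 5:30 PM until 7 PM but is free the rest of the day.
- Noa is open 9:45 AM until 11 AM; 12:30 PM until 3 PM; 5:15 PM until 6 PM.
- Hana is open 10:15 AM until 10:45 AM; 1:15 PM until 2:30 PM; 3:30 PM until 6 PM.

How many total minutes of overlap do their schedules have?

Bashir free: 10:00-11:45, 12:45-16:45.
Ana free: 09:15-15:15, 15:30-18:30.
Xiulan free: 09:45-11:00, 13:00-13:45, 16:30-19:00.
Vera free: 08:45-09:15, 14:00-17:30 (invert busy blocks within the working day).
Noa free: 09:45-11:00, 12:30-15:00, 17:15-18:00.
Hana free: 10:15-10:45, 13:15-14:30, 15:30-18:00.
Bashir ∩ Ana: 10:00-11:45, 12:45-15:15, 15:30-16:45.
Bashir ∩ Ana ∩ Xiulan: 10:00-11:00, 13:00-13:45, 16:30-16:45.
Bashir ∩ Ana ∩ Xiulan ∩ Vera: 16:30-16:45.
Bashir ∩ Ana ∩ Xiulan ∩ Vera ∩ Noa: ∅.
Bashir ∩ Ana ∩ Xiulan ∩ Vera ∩ Noa ∩ Hana: ∅.
There is no time when everyone is free.
There is no common window, so the total is 0 minutes.

0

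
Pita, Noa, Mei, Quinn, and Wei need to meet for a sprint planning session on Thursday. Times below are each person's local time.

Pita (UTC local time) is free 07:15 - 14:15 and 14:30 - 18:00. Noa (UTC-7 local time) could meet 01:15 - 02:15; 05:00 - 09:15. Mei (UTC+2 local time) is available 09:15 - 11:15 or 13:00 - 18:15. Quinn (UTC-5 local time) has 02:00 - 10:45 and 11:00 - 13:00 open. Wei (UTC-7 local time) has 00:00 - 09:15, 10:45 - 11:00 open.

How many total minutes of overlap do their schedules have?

285

Pita in UTC: 07:15-14:15, 14:30-18:00.
Noa in UTC: 08:15-09:15, 12:00-16:15 (add 7h to convert from UTC-7).
Mei in UTC: 07:15-09:15, 11:00-16:15 (subtract 2h to convert from UTC+2).
Quinn in UTC: 07:00-15:45, 16:00-18:00 (add 5h to convert from UTC-5).
Wei in UTC: 07:00-16:15, 17:45-18:00 (add 7h to convert from UTC-7).
Pita ∩ Noa: 08:15-09:15, 12:00-14:15, 14:30-16:15.
Pita ∩ Noa ∩ Mei: 08:15-09:15, 12:00-14:15, 14:30-16:15.
Pita ∩ Noa ∩ Mei ∩ Quinn: 08:15-09:15, 12:00-14:15, 14:30-15:45, 16:00-16:15.
Pita ∩ Noa ∩ Mei ∩ Quinn ∩ Wei: 08:15-09:15, 12:00-14:15, 14:30-15:45, 16:00-16:15.
Those are the intersection windows.
Summing the common windows: 60 + 135 + 75 + 15 = 285 minutes.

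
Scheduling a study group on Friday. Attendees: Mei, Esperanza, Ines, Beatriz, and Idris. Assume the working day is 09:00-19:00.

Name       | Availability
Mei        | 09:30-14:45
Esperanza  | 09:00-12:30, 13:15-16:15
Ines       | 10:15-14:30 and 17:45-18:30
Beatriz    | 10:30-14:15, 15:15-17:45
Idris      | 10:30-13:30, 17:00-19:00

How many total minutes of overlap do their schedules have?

Mei ∩ Esperanza: 09:30-12:30, 13:15-14:45.
Mei ∩ Esperanza ∩ Ines: 10:15-12:30, 13:15-14:30.
Mei ∩ Esperanza ∩ Ines ∩ Beatriz: 10:30-12:30, 13:15-14:15.
Mei ∩ Esperanza ∩ Ines ∩ Beatriz ∩ Idris: 10:30-12:30, 13:15-13:30.
Those are the intersection windows.
Summing the common windows: 120 + 15 = 135 minutes.

135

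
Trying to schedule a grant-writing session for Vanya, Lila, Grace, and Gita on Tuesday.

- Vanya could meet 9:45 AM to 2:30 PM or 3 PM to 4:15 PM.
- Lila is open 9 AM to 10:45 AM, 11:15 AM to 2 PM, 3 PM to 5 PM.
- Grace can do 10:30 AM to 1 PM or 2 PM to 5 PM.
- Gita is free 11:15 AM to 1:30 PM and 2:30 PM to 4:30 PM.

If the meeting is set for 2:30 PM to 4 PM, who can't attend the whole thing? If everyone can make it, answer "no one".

Lila, Vanya

Vanya: not fully free for 14:30-16:00. Lila: not fully free for 14:30-16:00. Grace: free for 14:30-16:00. Gita: free for 14:30-16:00.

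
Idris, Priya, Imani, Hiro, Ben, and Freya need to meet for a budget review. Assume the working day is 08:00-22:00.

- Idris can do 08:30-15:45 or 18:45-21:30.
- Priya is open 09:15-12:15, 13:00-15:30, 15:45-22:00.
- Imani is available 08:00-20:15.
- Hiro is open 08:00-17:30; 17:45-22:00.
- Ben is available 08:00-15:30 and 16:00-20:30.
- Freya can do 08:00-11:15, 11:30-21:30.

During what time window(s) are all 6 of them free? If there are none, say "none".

Idris ∩ Priya: 09:15-12:15, 13:00-15:30, 18:45-21:30.
Idris ∩ Priya ∩ Imani: 09:15-12:15, 13:00-15:30, 18:45-20:15.
Idris ∩ Priya ∩ Imani ∩ Hiro: 09:15-12:15, 13:00-15:30, 18:45-20:15.
Idris ∩ Priya ∩ Imani ∩ Hiro ∩ Ben: 09:15-12:15, 13:00-15:30, 18:45-20:15.
Idris ∩ Priya ∩ Imani ∩ Hiro ∩ Ben ∩ Freya: 09:15-11:15, 11:30-12:15, 13:00-15:30, 18:45-20:15.
Those are the intersection windows.

09:15-11:15, 11:30-12:15, 13:00-15:30, 18:45-20:15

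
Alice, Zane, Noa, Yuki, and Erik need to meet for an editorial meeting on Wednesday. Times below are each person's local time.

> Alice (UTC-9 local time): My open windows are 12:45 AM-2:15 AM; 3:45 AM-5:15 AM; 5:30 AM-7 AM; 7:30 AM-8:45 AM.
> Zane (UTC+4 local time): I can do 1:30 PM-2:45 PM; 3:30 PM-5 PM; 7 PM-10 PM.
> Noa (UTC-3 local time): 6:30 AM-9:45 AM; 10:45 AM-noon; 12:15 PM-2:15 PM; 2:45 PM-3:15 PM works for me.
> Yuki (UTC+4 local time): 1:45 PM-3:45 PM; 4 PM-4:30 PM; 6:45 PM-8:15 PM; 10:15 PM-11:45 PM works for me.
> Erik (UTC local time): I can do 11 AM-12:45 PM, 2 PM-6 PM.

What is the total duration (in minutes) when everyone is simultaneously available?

Alice in UTC: 09:45-11:15, 12:45-14:15, 14:30-16:00, 16:30-17:45 (add 9h to convert from UTC-9).
Zane in UTC: 09:30-10:45, 11:30-13:00, 15:00-18:00 (subtract 4h to convert from UTC+4).
Noa in UTC: 09:30-12:45, 13:45-15:00, 15:15-17:15, 17:45-18:15 (add 3h to convert from UTC-3).
Yuki in UTC: 09:45-11:45, 12:00-12:30, 14:45-16:15, 18:15-19:45 (subtract 4h to convert from UTC+4).
Erik in UTC: 11:00-12:45, 14:00-18:00.
Alice ∩ Zane: 09:45-10:45, 12:45-13:00, 15:00-16:00, 16:30-17:45.
Alice ∩ Zane ∩ Noa: 09:45-10:45, 15:15-16:00, 16:30-17:15.
Alice ∩ Zane ∩ Noa ∩ Yuki: 09:45-10:45, 15:15-16:00.
Alice ∩ Zane ∩ Noa ∩ Yuki ∩ Erik: 15:15-16:00.
That's a single block of 45 minutes.

45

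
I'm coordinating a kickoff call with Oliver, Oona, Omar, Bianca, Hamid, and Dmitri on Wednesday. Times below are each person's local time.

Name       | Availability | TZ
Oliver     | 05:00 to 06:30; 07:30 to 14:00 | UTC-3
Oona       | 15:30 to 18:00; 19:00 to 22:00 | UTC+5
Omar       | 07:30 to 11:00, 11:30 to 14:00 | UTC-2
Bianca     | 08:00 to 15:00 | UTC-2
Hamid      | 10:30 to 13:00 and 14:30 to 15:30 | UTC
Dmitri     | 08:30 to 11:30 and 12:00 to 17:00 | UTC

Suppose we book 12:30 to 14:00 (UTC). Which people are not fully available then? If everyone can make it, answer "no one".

Hamid, Omar, Oona

Oliver in UTC: 08:00-09:30, 10:30-17:00 (add 3h to convert from UTC-3).
Oona in UTC: 10:30-13:00, 14:00-17:00 (subtract 5h to convert from UTC+5).
Omar in UTC: 09:30-13:00, 13:30-16:00 (add 2h to convert from UTC-2).
Bianca in UTC: 10:00-17:00 (add 2h to convert from UTC-2).
Hamid in UTC: 10:30-13:00, 14:30-15:30.
Dmitri in UTC: 08:30-11:30, 12:00-17:00.
Oliver: free for 12:30-14:00. Oona: not fully free for 12:30-14:00. Omar: not fully free for 12:30-14:00. Bianca: free for 12:30-14:00. Hamid: not fully free for 12:30-14:00. Dmitri: free for 12:30-14:00.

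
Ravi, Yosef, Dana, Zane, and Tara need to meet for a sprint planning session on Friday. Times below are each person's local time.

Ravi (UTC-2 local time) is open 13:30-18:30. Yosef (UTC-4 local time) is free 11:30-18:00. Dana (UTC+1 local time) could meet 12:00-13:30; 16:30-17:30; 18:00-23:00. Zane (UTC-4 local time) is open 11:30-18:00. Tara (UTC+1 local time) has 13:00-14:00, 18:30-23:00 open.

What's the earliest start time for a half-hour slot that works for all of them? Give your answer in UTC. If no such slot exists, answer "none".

17:30

Ravi in UTC: 15:30-20:30 (add 2h to convert from UTC-2).
Yosef in UTC: 15:30-22:00 (add 4h to convert from UTC-4).
Dana in UTC: 11:00-12:30, 15:30-16:30, 17:00-22:00 (subtract 1h to convert from UTC+1).
Zane in UTC: 15:30-22:00 (add 4h to convert from UTC-4).
Tara in UTC: 12:00-13:00, 17:30-22:00 (subtract 1h to convert from UTC+1).
Ravi ∩ Yosef: 15:30-20:30.
Ravi ∩ Yosef ∩ Dana: 15:30-16:30, 17:00-20:30.
Ravi ∩ Yosef ∩ Dana ∩ Zane: 15:30-16:30, 17:00-20:30.
Ravi ∩ Yosef ∩ Dana ∩ Zane ∩ Tara: 17:30-20:30.
Those are the intersection windows.
The first common window of at least 30 minutes is 17:30-20:30, so the earliest start is 17:30.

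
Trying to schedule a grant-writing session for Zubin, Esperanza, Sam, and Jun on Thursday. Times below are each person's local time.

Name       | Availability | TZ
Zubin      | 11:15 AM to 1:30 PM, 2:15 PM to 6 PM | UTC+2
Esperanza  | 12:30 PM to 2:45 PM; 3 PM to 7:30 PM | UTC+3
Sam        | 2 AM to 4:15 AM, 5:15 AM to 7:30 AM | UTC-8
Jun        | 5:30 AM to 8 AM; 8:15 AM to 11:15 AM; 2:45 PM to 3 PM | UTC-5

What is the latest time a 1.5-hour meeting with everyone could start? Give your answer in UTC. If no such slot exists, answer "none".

Zubin in UTC: 09:15-11:30, 12:15-16:00 (subtract 2h to convert from UTC+2).
Esperanza in UTC: 09:30-11:45, 12:00-16:30 (subtract 3h to convert from UTC+3).
Sam in UTC: 10:00-12:15, 13:15-15:30 (add 8h to convert from UTC-8).
Jun in UTC: 10:30-13:00, 13:15-16:15, 19:45-20:00 (add 5h to convert from UTC-5).
Zubin ∩ Esperanza: 09:30-11:30, 12:15-16:00.
Zubin ∩ Esperanza ∩ Sam: 10:00-11:30, 13:15-15:30.
Zubin ∩ Esperanza ∩ Sam ∩ Jun: 10:30-11:30, 13:15-15:30.
So the common availability across everyone is 10:30-11:30, 13:15-15:30.
The last common window of at least 90 minutes is 13:15-15:30; a 90-minute meeting can start as late as 14:00 and still end by 15:30.

14:00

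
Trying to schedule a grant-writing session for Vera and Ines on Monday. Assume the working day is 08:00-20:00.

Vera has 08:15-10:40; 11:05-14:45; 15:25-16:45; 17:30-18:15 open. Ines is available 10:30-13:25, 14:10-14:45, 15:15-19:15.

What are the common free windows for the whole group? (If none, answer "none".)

10:30-10:40, 11:05-13:25, 14:10-14:45, 15:25-16:45, 17:30-18:15

Vera ∩ Ines: 10:30-10:40, 11:05-13:25, 14:10-14:45, 15:25-16:45, 17:30-18:15.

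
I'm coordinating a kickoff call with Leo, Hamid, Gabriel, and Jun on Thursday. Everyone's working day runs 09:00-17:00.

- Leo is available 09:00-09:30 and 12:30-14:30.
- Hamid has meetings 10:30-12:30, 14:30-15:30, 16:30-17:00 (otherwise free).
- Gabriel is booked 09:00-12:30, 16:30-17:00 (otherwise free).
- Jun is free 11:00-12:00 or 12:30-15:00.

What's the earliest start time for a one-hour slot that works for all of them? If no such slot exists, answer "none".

Leo free: 09:00-09:30, 12:30-14:30.
Hamid free: 09:00-10:30, 12:30-14:30, 15:30-16:30 (invert busy blocks within the working day).
Gabriel free: 12:30-16:30 (invert busy blocks within the working day).
Jun free: 11:00-12:00, 12:30-15:00.
Leo ∩ Hamid: 09:00-09:30, 12:30-14:30.
Leo ∩ Hamid ∩ Gabriel: 12:30-14:30.
Leo ∩ Hamid ∩ Gabriel ∩ Jun: 12:30-14:30.
The first common window of at least 60 minutes is 12:30-14:30, so the earliest start is 12:30.

12:30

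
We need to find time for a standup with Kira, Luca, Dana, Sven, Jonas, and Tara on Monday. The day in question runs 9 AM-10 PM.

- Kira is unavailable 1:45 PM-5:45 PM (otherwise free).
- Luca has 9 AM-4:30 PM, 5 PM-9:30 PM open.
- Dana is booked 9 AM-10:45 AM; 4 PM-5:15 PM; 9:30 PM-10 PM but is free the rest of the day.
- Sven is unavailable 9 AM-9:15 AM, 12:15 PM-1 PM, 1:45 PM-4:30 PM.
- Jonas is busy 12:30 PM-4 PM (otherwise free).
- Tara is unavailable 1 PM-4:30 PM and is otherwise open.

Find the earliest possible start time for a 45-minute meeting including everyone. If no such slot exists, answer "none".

Kira free: 09:00-13:45, 17:45-22:00 (invert busy blocks within the working day).
Luca free: 09:00-16:30, 17:00-21:30.
Dana free: 10:45-16:00, 17:15-21:30 (invert busy blocks within the working day).
Sven free: 09:15-12:15, 13:00-13:45, 16:30-22:00 (invert busy blocks within the working day).
Jonas free: 09:00-12:30, 16:00-22:00 (invert busy blocks within the working day).
Tara free: 09:00-13:00, 16:30-22:00 (invert busy blocks within the working day).
Kira ∩ Luca: 09:00-13:45, 17:45-21:30.
Kira ∩ Luca ∩ Dana: 10:45-13:45, 17:45-21:30.
Kira ∩ Luca ∩ Dana ∩ Sven: 10:45-12:15, 13:00-13:45, 17:45-21:30.
Kira ∩ Luca ∩ Dana ∩ Sven ∩ Jonas: 10:45-12:15, 17:45-21:30.
Kira ∩ Luca ∩ Dana ∩ Sven ∩ Jonas ∩ Tara: 10:45-12:15, 17:45-21:30.
Those are the intersection windows.
The first common window of at least 45 minutes is 10:45-12:15, so the earliest start is 10:45.

10:45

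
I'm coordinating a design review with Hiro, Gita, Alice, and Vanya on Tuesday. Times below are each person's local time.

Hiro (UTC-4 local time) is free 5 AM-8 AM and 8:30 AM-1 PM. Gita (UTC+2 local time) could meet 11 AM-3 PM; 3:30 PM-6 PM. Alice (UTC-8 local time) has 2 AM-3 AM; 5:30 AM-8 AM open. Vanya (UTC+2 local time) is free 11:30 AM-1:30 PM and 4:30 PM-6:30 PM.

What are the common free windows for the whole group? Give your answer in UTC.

10:00-11:00, 14:30-16:00

Hiro in UTC: 09:00-12:00, 12:30-17:00 (add 4h to convert from UTC-4).
Gita in UTC: 09:00-13:00, 13:30-16:00 (subtract 2h to convert from UTC+2).
Alice in UTC: 10:00-11:00, 13:30-16:00 (add 8h to convert from UTC-8).
Vanya in UTC: 09:30-11:30, 14:30-16:30 (subtract 2h to convert from UTC+2).
Hiro ∩ Gita: 09:00-12:00, 12:30-13:00, 13:30-16:00.
Hiro ∩ Gita ∩ Alice: 10:00-11:00, 13:30-16:00.
Hiro ∩ Gita ∩ Alice ∩ Vanya: 10:00-11:00, 14:30-16:00.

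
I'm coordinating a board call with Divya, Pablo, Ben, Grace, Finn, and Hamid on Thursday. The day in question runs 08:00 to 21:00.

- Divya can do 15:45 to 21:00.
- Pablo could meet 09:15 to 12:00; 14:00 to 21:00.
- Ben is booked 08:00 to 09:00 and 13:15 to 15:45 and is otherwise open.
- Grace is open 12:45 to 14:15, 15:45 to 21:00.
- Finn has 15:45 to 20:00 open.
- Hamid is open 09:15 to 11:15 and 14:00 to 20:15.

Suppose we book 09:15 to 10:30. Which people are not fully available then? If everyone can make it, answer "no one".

Divya, Finn, Grace

Divya free: 15:45-21:00.
Pablo free: 09:15-12:00, 14:00-21:00.
Ben free: 09:00-13:15, 15:45-21:00 (invert busy blocks within the working day).
Grace free: 12:45-14:15, 15:45-21:00.
Finn free: 15:45-20:00.
Hamid free: 09:15-11:15, 14:00-20:15.
Divya: not fully free for 09:15-10:30. Pablo: free for 09:15-10:30. Ben: free for 09:15-10:30. Grace: not fully free for 09:15-10:30. Finn: not fully free for 09:15-10:30. Hamid: free for 09:15-10:30.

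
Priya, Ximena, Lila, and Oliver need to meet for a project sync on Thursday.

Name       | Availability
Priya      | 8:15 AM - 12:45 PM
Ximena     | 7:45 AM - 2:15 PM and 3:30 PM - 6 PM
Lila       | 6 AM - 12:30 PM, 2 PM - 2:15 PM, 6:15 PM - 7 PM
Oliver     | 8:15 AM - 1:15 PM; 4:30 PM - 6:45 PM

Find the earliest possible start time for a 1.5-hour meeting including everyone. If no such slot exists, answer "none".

Priya ∩ Ximena: 08:15-12:45.
Priya ∩ Ximena ∩ Lila: 08:15-12:30.
Priya ∩ Ximena ∩ Lila ∩ Oliver: 08:15-12:30.
Those are the intersection windows.
The first common window of at least 90 minutes is 08:15-12:30, so the earliest start is 08:15.

08:15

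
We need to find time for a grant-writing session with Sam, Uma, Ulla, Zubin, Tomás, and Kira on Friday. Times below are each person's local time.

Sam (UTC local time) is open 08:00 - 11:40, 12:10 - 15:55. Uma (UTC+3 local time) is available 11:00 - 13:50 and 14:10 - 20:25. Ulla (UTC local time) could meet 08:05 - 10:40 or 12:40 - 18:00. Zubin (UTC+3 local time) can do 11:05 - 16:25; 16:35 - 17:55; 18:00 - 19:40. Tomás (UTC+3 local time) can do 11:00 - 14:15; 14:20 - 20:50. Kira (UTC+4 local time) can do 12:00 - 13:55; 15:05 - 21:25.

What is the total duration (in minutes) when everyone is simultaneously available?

Sam in UTC: 08:00-11:40, 12:10-15:55.
Uma in UTC: 08:00-10:50, 11:10-17:25 (subtract 3h to convert from UTC+3).
Ulla in UTC: 08:05-10:40, 12:40-18:00.
Zubin in UTC: 08:05-13:25, 13:35-14:55, 15:00-16:40 (subtract 3h to convert from UTC+3).
Tomás in UTC: 08:00-11:15, 11:20-17:50 (subtract 3h to convert from UTC+3).
Kira in UTC: 08:00-09:55, 11:05-17:25 (subtract 4h to convert from UTC+4).
Sam ∩ Uma: 08:00-10:50, 11:10-11:40, 12:10-15:55.
Sam ∩ Uma ∩ Ulla: 08:05-10:40, 12:40-15:55.
Sam ∩ Uma ∩ Ulla ∩ Zubin: 08:05-10:40, 12:40-13:25, 13:35-14:55, 15:00-15:55.
Sam ∩ Uma ∩ Ulla ∩ Zubin ∩ Tomás: 08:05-10:40, 12:40-13:25, 13:35-14:55, 15:00-15:55.
Sam ∩ Uma ∩ Ulla ∩ Zubin ∩ Tomás ∩ Kira: 08:05-09:55, 12:40-13:25, 13:35-14:55, 15:00-15:55.
Summing the common windows: 110 + 45 + 80 + 55 = 290 minutes.

290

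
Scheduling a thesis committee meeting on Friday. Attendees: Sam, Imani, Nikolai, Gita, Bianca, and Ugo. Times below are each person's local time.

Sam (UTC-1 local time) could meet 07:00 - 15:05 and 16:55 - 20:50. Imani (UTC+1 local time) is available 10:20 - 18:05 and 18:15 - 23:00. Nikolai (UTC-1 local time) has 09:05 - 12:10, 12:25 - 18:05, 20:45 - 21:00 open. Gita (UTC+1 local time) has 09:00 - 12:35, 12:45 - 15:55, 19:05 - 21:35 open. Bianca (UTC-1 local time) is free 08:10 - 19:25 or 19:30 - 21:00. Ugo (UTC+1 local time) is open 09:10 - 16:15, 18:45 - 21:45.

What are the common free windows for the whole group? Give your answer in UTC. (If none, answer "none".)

10:05-11:35, 11:45-13:10, 13:25-14:55, 18:05-19:05

Sam in UTC: 08:00-16:05, 17:55-21:50 (add 1h to convert from UTC-1).
Imani in UTC: 09:20-17:05, 17:15-22:00 (subtract 1h to convert from UTC+1).
Nikolai in UTC: 10:05-13:10, 13:25-19:05, 21:45-22:00 (add 1h to convert from UTC-1).
Gita in UTC: 08:00-11:35, 11:45-14:55, 18:05-20:35 (subtract 1h to convert from UTC+1).
Bianca in UTC: 09:10-20:25, 20:30-22:00 (add 1h to convert from UTC-1).
Ugo in UTC: 08:10-15:15, 17:45-20:45 (subtract 1h to convert from UTC+1).
Sam ∩ Imani: 09:20-16:05, 17:55-21:50.
Sam ∩ Imani ∩ Nikolai: 10:05-13:10, 13:25-16:05, 17:55-19:05, 21:45-21:50.
Sam ∩ Imani ∩ Nikolai ∩ Gita: 10:05-11:35, 11:45-13:10, 13:25-14:55, 18:05-19:05.
Sam ∩ Imani ∩ Nikolai ∩ Gita ∩ Bianca: 10:05-11:35, 11:45-13:10, 13:25-14:55, 18:05-19:05.
Sam ∩ Imani ∩ Nikolai ∩ Gita ∩ Bianca ∩ Ugo: 10:05-11:35, 11:45-13:10, 13:25-14:55, 18:05-19:05.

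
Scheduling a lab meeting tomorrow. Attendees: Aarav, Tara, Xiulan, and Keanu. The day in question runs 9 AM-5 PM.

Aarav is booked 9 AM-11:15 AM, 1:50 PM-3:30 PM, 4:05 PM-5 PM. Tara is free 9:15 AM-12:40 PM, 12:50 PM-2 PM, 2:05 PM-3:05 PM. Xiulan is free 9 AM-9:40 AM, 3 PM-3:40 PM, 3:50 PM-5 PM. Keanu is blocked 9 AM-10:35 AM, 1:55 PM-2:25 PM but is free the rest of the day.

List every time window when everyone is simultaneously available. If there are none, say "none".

none

Aarav free: 11:15-13:50, 15:30-16:05 (invert busy blocks within the working day).
Tara free: 09:15-12:40, 12:50-14:00, 14:05-15:05.
Xiulan free: 09:00-09:40, 15:00-15:40, 15:50-17:00.
Keanu free: 10:35-13:55, 14:25-17:00 (invert busy blocks within the working day).
Aarav ∩ Tara: 11:15-12:40, 12:50-13:50.
Aarav ∩ Tara ∩ Xiulan: ∅.
Aarav ∩ Tara ∩ Xiulan ∩ Keanu: ∅.
There is no time when everyone is free.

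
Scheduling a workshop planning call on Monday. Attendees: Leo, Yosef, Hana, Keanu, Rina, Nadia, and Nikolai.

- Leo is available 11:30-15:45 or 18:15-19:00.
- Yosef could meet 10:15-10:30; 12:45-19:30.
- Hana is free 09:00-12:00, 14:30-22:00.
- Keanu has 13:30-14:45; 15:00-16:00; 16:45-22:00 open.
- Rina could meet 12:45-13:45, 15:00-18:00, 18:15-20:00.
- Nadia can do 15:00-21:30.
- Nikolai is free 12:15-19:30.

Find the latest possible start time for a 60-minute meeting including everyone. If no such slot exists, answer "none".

Leo ∩ Yosef: 12:45-15:45, 18:15-19:00.
Leo ∩ Yosef ∩ Hana: 14:30-15:45, 18:15-19:00.
Leo ∩ Yosef ∩ Hana ∩ Keanu: 14:30-14:45, 15:00-15:45, 18:15-19:00.
Leo ∩ Yosef ∩ Hana ∩ Keanu ∩ Rina: 15:00-15:45, 18:15-19:00.
Leo ∩ Yosef ∩ Hana ∩ Keanu ∩ Rina ∩ Nadia: 15:00-15:45, 18:15-19:00.
Leo ∩ Yosef ∩ Hana ∩ Keanu ∩ Rina ∩ Nadia ∩ Nikolai: 15:00-15:45, 18:15-19:00.
So the common availability across everyone is 15:00-15:45, 18:15-19:00.
No common window is at least 60 minutes long.

none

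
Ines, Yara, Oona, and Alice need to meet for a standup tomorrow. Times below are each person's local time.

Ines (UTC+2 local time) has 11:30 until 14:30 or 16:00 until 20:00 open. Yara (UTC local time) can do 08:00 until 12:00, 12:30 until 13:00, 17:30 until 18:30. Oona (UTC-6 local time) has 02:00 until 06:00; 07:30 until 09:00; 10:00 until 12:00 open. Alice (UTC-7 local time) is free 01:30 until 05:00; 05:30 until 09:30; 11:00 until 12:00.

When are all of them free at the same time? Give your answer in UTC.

09:30-12:00

Ines in UTC: 09:30-12:30, 14:00-18:00 (subtract 2h to convert from UTC+2).
Yara in UTC: 08:00-12:00, 12:30-13:00, 17:30-18:30.
Oona in UTC: 08:00-12:00, 13:30-15:00, 16:00-18:00 (add 6h to convert from UTC-6).
Alice in UTC: 08:30-12:00, 12:30-16:30, 18:00-19:00 (add 7h to convert from UTC-7).
Ines ∩ Yara: 09:30-12:00, 17:30-18:00.
Ines ∩ Yara ∩ Oona: 09:30-12:00, 17:30-18:00.
Ines ∩ Yara ∩ Oona ∩ Alice: 09:30-12:00.
So the common availability across everyone is 09:30-12:00.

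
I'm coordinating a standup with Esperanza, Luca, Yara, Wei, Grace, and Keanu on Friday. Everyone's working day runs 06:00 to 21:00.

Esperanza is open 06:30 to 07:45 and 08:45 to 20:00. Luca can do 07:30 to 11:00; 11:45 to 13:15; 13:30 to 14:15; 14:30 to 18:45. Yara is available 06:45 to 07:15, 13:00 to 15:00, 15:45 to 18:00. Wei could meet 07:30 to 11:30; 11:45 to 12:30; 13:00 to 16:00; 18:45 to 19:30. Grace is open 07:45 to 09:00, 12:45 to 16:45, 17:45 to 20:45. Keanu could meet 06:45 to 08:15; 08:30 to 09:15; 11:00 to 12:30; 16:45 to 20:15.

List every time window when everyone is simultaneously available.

Esperanza ∩ Luca: 07:30-07:45, 08:45-11:00, 11:45-13:15, 13:30-14:15, 14:30-18:45.
Esperanza ∩ Luca ∩ Yara: 13:00-13:15, 13:30-14:15, 14:30-15:00, 15:45-18:00.
Esperanza ∩ Luca ∩ Yara ∩ Wei: 13:00-13:15, 13:30-14:15, 14:30-15:00, 15:45-16:00.
Esperanza ∩ Luca ∩ Yara ∩ Wei ∩ Grace: 13:00-13:15, 13:30-14:15, 14:30-15:00, 15:45-16:00.
Esperanza ∩ Luca ∩ Yara ∩ Wei ∩ Grace ∩ Keanu: ∅.
There is no time when everyone is free.

none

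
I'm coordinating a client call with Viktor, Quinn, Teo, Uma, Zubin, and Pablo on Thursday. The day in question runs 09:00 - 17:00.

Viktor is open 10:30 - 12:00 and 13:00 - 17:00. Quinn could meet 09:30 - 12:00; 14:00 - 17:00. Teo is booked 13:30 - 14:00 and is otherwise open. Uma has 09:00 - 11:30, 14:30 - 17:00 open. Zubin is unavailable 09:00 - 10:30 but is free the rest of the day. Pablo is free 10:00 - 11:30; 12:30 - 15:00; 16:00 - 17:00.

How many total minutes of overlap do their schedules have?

Viktor free: 10:30-12:00, 13:00-17:00.
Quinn free: 09:30-12:00, 14:00-17:00.
Teo free: 09:00-13:30, 14:00-17:00 (invert busy blocks within the working day).
Uma free: 09:00-11:30, 14:30-17:00.
Zubin free: 10:30-17:00 (invert busy blocks within the working day).
Pablo free: 10:00-11:30, 12:30-15:00, 16:00-17:00.
Viktor ∩ Quinn: 10:30-12:00, 14:00-17:00.
Viktor ∩ Quinn ∩ Teo: 10:30-12:00, 14:00-17:00.
Viktor ∩ Quinn ∩ Teo ∩ Uma: 10:30-11:30, 14:30-17:00.
Viktor ∩ Quinn ∩ Teo ∩ Uma ∩ Zubin: 10:30-11:30, 14:30-17:00.
Viktor ∩ Quinn ∩ Teo ∩ Uma ∩ Zubin ∩ Pablo: 10:30-11:30, 14:30-15:00, 16:00-17:00.
Those are the intersection windows.
Summing the common windows: 60 + 30 + 60 = 150 minutes.

150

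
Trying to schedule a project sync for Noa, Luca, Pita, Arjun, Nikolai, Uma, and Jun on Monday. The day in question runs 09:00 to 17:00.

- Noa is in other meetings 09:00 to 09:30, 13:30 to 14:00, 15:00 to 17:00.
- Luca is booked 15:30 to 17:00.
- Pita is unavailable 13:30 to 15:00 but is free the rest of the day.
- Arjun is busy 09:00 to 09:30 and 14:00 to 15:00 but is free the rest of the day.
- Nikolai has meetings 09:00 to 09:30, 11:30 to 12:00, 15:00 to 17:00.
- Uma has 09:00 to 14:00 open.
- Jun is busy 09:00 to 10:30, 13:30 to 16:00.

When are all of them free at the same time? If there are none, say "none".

10:30-11:30, 12:00-13:30

Noa free: 09:30-13:30, 14:00-15:00 (invert busy blocks within the working day).
Luca free: 09:00-15:30 (invert busy blocks within the working day).
Pita free: 09:00-13:30, 15:00-17:00 (invert busy blocks within the working day).
Arjun free: 09:30-14:00, 15:00-17:00 (invert busy blocks within the working day).
Nikolai free: 09:30-11:30, 12:00-15:00 (invert busy blocks within the working day).
Uma free: 09:00-14:00.
Jun free: 10:30-13:30, 16:00-17:00 (invert busy blocks within the working day).
Noa ∩ Luca: 09:30-13:30, 14:00-15:00.
Noa ∩ Luca ∩ Pita: 09:30-13:30.
Noa ∩ Luca ∩ Pita ∩ Arjun: 09:30-13:30.
Noa ∩ Luca ∩ Pita ∩ Arjun ∩ Nikolai: 09:30-11:30, 12:00-13:30.
Noa ∩ Luca ∩ Pita ∩ Arjun ∩ Nikolai ∩ Uma: 09:30-11:30, 12:00-13:30.
Noa ∩ Luca ∩ Pita ∩ Arjun ∩ Nikolai ∩ Uma ∩ Jun: 10:30-11:30, 12:00-13:30.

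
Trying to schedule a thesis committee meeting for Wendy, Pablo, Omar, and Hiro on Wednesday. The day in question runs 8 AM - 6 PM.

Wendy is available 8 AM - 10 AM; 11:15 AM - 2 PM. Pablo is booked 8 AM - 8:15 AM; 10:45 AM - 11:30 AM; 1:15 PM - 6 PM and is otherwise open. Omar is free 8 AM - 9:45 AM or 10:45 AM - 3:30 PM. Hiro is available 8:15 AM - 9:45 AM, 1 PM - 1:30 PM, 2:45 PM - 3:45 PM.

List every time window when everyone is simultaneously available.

Wendy free: 08:00-10:00, 11:15-14:00.
Pablo free: 08:15-10:45, 11:30-13:15 (invert busy blocks within the working day).
Omar free: 08:00-09:45, 10:45-15:30.
Hiro free: 08:15-09:45, 13:00-13:30, 14:45-15:45.
Wendy ∩ Pablo: 08:15-10:00, 11:30-13:15.
Wendy ∩ Pablo ∩ Omar: 08:15-09:45, 11:30-13:15.
Wendy ∩ Pablo ∩ Omar ∩ Hiro: 08:15-09:45, 13:00-13:15.
Those are the intersection windows.

08:15-09:45, 13:00-13:15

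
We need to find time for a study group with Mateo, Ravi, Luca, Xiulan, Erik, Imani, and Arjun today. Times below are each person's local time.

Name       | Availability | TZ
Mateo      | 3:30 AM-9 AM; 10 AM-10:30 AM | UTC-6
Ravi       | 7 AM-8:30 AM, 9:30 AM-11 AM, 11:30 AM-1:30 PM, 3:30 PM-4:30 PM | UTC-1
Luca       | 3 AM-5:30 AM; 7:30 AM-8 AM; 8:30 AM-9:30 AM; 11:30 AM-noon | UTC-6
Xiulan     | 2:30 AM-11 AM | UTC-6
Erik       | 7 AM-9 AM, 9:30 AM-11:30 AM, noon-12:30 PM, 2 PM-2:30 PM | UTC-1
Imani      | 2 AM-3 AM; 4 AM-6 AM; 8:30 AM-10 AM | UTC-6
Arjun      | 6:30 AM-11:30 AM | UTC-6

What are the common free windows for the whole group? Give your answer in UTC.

none

Mateo in UTC: 09:30-15:00, 16:00-16:30 (add 6h to convert from UTC-6).
Ravi in UTC: 08:00-09:30, 10:30-12:00, 12:30-14:30, 16:30-17:30 (add 1h to convert from UTC-1).
Luca in UTC: 09:00-11:30, 13:30-14:00, 14:30-15:30, 17:30-18:00 (add 6h to convert from UTC-6).
Xiulan in UTC: 08:30-17:00 (add 6h to convert from UTC-6).
Erik in UTC: 08:00-10:00, 10:30-12:30, 13:00-13:30, 15:00-15:30 (add 1h to convert from UTC-1).
Imani in UTC: 08:00-09:00, 10:00-12:00, 14:30-16:00 (add 6h to convert from UTC-6).
Arjun in UTC: 12:30-17:30 (add 6h to convert from UTC-6).
Mateo ∩ Ravi: 10:30-12:00, 12:30-14:30.
Mateo ∩ Ravi ∩ Luca: 10:30-11:30, 13:30-14:00.
Mateo ∩ Ravi ∩ Luca ∩ Xiulan: 10:30-11:30, 13:30-14:00.
Mateo ∩ Ravi ∩ Luca ∩ Xiulan ∩ Erik: 10:30-11:30.
Mateo ∩ Ravi ∩ Luca ∩ Xiulan ∩ Erik ∩ Imani: 10:30-11:30.
Mateo ∩ Ravi ∩ Luca ∩ Xiulan ∩ Erik ∩ Imani ∩ Arjun: ∅.
There is no time when everyone is free.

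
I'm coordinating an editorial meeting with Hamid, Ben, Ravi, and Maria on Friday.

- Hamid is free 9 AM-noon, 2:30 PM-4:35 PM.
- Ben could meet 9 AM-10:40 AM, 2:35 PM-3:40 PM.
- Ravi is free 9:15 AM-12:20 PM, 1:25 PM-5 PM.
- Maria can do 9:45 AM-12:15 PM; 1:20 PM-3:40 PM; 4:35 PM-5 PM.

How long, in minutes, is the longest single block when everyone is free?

Hamid ∩ Ben: 09:00-10:40, 14:35-15:40.
Hamid ∩ Ben ∩ Ravi: 09:15-10:40, 14:35-15:40.
Hamid ∩ Ben ∩ Ravi ∩ Maria: 09:45-10:40, 14:35-15:40.
The longest is 14:35-15:40 at 65 minutes.

65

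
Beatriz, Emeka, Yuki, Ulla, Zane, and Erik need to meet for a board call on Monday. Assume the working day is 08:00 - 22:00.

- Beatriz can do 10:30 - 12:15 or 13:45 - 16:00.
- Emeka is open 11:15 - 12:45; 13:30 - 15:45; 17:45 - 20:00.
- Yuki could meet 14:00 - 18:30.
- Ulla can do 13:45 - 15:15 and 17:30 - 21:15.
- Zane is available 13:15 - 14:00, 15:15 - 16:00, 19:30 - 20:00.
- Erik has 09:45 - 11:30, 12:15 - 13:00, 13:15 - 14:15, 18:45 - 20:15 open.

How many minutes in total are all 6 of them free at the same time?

Beatriz ∩ Emeka: 11:15-12:15, 13:45-15:45.
Beatriz ∩ Emeka ∩ Yuki: 14:00-15:45.
Beatriz ∩ Emeka ∩ Yuki ∩ Ulla: 14:00-15:15.
Beatriz ∩ Emeka ∩ Yuki ∩ Ulla ∩ Zane: ∅.
Beatriz ∩ Emeka ∩ Yuki ∩ Ulla ∩ Zane ∩ Erik: ∅.
There is no time when everyone is free.
There is no common window, so the total is 0 minutes.

0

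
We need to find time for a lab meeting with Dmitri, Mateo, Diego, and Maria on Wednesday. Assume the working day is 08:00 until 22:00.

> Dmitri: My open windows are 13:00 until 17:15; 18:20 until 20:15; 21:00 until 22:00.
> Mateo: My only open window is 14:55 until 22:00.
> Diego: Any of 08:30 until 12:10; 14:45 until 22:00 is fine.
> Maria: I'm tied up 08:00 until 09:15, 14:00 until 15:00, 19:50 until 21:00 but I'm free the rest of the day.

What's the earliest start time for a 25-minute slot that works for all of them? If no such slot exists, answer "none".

15:00

Dmitri free: 13:00-17:15, 18:20-20:15, 21:00-22:00.
Mateo free: 14:55-22:00.
Diego free: 08:30-12:10, 14:45-22:00.
Maria free: 09:15-14:00, 15:00-19:50, 21:00-22:00 (invert busy blocks within the working day).
Dmitri ∩ Mateo: 14:55-17:15, 18:20-20:15, 21:00-22:00.
Dmitri ∩ Mateo ∩ Diego: 14:55-17:15, 18:20-20:15, 21:00-22:00.
Dmitri ∩ Mateo ∩ Diego ∩ Maria: 15:00-17:15, 18:20-19:50, 21:00-22:00.
The first common window of at least 25 minutes is 15:00-17:15, so the earliest start is 15:00.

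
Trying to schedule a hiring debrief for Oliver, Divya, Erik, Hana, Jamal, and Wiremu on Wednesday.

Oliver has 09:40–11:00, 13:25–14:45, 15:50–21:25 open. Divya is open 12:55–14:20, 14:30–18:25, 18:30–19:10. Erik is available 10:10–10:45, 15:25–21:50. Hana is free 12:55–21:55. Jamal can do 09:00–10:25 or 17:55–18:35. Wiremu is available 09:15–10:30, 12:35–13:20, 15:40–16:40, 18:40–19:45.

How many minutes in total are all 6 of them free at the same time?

Oliver ∩ Divya: 13:25-14:20, 14:30-14:45, 15:50-18:25, 18:30-19:10.
Oliver ∩ Divya ∩ Erik: 15:50-18:25, 18:30-19:10.
Oliver ∩ Divya ∩ Erik ∩ Hana: 15:50-18:25, 18:30-19:10.
Oliver ∩ Divya ∩ Erik ∩ Hana ∩ Jamal: 17:55-18:25, 18:30-18:35.
Oliver ∩ Divya ∩ Erik ∩ Hana ∩ Jamal ∩ Wiremu: ∅.
There is no time when everyone is free.
There is no common window, so the total is 0 minutes.

0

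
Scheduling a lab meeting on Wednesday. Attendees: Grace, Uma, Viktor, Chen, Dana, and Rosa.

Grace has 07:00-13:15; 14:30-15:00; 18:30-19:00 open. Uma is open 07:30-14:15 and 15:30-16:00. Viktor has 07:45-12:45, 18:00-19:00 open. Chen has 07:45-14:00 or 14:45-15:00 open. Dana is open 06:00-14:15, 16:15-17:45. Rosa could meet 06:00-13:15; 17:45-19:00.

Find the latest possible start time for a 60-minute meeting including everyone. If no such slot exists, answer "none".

Grace ∩ Uma: 07:30-13:15.
Grace ∩ Uma ∩ Viktor: 07:45-12:45.
Grace ∩ Uma ∩ Viktor ∩ Chen: 07:45-12:45.
Grace ∩ Uma ∩ Viktor ∩ Chen ∩ Dana: 07:45-12:45.
Grace ∩ Uma ∩ Viktor ∩ Chen ∩ Dana ∩ Rosa: 07:45-12:45.
So the common availability across everyone is 07:45-12:45.
The last common window of at least 60 minutes is 07:45-12:45; a 60-minute meeting can start as late as 11:45 and still end by 12:45.

11:45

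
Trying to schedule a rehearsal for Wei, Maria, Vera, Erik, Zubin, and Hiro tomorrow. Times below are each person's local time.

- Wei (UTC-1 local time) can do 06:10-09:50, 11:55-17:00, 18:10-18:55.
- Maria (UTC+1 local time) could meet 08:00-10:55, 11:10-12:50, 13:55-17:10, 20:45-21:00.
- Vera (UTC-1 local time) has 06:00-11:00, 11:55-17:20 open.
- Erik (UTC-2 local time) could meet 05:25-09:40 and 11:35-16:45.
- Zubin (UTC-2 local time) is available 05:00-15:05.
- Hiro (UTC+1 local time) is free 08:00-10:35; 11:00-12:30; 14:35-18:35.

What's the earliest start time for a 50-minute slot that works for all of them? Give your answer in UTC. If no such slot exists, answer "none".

Wei in UTC: 07:10-10:50, 12:55-18:00, 19:10-19:55 (add 1h to convert from UTC-1).
Maria in UTC: 07:00-09:55, 10:10-11:50, 12:55-16:10, 19:45-20:00 (subtract 1h to convert from UTC+1).
Vera in UTC: 07:00-12:00, 12:55-18:20 (add 1h to convert from UTC-1).
Erik in UTC: 07:25-11:40, 13:35-18:45 (add 2h to convert from UTC-2).
Zubin in UTC: 07:00-17:05 (add 2h to convert from UTC-2).
Hiro in UTC: 07:00-09:35, 10:00-11:30, 13:35-17:35 (subtract 1h to convert from UTC+1).
Wei ∩ Maria: 07:10-09:55, 10:10-10:50, 12:55-16:10, 19:45-19:55.
Wei ∩ Maria ∩ Vera: 07:10-09:55, 10:10-10:50, 12:55-16:10.
Wei ∩ Maria ∩ Vera ∩ Erik: 07:25-09:55, 10:10-10:50, 13:35-16:10.
Wei ∩ Maria ∩ Vera ∩ Erik ∩ Zubin: 07:25-09:55, 10:10-10:50, 13:35-16:10.
Wei ∩ Maria ∩ Vera ∩ Erik ∩ Zubin ∩ Hiro: 07:25-09:35, 10:10-10:50, 13:35-16:10.
The first common window of at least 50 minutes is 07:25-09:35, so the earliest start is 07:25.

07:25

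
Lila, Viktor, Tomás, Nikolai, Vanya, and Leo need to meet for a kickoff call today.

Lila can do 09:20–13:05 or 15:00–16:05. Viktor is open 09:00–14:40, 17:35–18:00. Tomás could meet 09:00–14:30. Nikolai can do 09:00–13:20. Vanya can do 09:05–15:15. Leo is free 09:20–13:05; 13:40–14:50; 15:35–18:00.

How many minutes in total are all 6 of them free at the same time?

Lila ∩ Viktor: 09:20-13:05.
Lila ∩ Viktor ∩ Tomás: 09:20-13:05.
Lila ∩ Viktor ∩ Tomás ∩ Nikolai: 09:20-13:05.
Lila ∩ Viktor ∩ Tomás ∩ Nikolai ∩ Vanya: 09:20-13:05.
Lila ∩ Viktor ∩ Tomás ∩ Nikolai ∩ Vanya ∩ Leo: 09:20-13:05.
That's a single block of 225 minutes.

225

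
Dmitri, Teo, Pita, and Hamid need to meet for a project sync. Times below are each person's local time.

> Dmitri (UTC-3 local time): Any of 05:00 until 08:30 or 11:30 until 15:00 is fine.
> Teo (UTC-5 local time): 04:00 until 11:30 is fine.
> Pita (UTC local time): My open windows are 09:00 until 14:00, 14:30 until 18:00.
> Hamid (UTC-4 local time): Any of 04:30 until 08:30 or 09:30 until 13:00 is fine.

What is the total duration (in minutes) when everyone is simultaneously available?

270

Dmitri in UTC: 08:00-11:30, 14:30-18:00 (add 3h to convert from UTC-3).
Teo in UTC: 09:00-16:30 (add 5h to convert from UTC-5).
Pita in UTC: 09:00-14:00, 14:30-18:00.
Hamid in UTC: 08:30-12:30, 13:30-17:00 (add 4h to convert from UTC-4).
Dmitri ∩ Teo: 09:00-11:30, 14:30-16:30.
Dmitri ∩ Teo ∩ Pita: 09:00-11:30, 14:30-16:30.
Dmitri ∩ Teo ∩ Pita ∩ Hamid: 09:00-11:30, 14:30-16:30.
So the common availability across everyone is 09:00-11:30, 14:30-16:30.
Summing the common windows: 150 + 120 = 270 minutes.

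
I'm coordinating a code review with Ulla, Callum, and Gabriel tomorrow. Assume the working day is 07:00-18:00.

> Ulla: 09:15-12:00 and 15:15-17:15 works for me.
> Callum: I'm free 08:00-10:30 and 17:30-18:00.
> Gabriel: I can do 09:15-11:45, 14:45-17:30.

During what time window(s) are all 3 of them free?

Ulla ∩ Callum: 09:15-10:30.
Ulla ∩ Callum ∩ Gabriel: 09:15-10:30.

09:15-10:30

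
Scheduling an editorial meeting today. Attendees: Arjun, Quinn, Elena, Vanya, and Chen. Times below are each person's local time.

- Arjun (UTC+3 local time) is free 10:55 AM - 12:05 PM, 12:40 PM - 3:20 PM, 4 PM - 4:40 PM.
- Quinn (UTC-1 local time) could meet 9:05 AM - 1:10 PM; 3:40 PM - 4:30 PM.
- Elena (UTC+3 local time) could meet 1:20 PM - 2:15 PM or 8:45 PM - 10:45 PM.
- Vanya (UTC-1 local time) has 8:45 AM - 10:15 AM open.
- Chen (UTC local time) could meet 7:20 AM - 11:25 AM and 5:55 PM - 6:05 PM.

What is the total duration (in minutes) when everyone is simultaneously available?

55

Arjun in UTC: 07:55-09:05, 09:40-12:20, 13:00-13:40 (subtract 3h to convert from UTC+3).
Quinn in UTC: 10:05-14:10, 16:40-17:30 (add 1h to convert from UTC-1).
Elena in UTC: 10:20-11:15, 17:45-19:45 (subtract 3h to convert from UTC+3).
Vanya in UTC: 09:45-11:15 (add 1h to convert from UTC-1).
Chen in UTC: 07:20-11:25, 17:55-18:05.
Arjun ∩ Quinn: 10:05-12:20, 13:00-13:40.
Arjun ∩ Quinn ∩ Elena: 10:20-11:15.
Arjun ∩ Quinn ∩ Elena ∩ Vanya: 10:20-11:15.
Arjun ∩ Quinn ∩ Elena ∩ Vanya ∩ Chen: 10:20-11:15.
That's a single block of 55 minutes.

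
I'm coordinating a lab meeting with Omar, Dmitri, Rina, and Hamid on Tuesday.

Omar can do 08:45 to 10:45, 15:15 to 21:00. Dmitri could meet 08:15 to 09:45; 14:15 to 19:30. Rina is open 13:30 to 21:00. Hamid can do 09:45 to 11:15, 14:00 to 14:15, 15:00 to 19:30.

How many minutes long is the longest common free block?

255

Omar ∩ Dmitri: 08:45-09:45, 15:15-19:30.
Omar ∩ Dmitri ∩ Rina: 15:15-19:30.
Omar ∩ Dmitri ∩ Rina ∩ Hamid: 15:15-19:30.
The longest is 15:15-19:30 at 255 minutes.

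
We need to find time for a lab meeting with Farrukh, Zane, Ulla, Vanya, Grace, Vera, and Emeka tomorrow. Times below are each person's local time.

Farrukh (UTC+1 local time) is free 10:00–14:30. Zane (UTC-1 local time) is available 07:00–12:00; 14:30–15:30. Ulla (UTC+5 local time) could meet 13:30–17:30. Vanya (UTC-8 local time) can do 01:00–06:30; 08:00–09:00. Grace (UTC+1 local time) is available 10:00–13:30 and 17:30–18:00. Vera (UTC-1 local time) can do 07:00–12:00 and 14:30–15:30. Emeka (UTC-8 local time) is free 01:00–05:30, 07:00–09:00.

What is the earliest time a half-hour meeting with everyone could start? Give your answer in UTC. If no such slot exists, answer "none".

Farrukh in UTC: 09:00-13:30 (subtract 1h to convert from UTC+1).
Zane in UTC: 08:00-13:00, 15:30-16:30 (add 1h to convert from UTC-1).
Ulla in UTC: 08:30-12:30 (subtract 5h to convert from UTC+5).
Vanya in UTC: 09:00-14:30, 16:00-17:00 (add 8h to convert from UTC-8).
Grace in UTC: 09:00-12:30, 16:30-17:00 (subtract 1h to convert from UTC+1).
Vera in UTC: 08:00-13:00, 15:30-16:30 (add 1h to convert from UTC-1).
Emeka in UTC: 09:00-13:30, 15:00-17:00 (add 8h to convert from UTC-8).
Farrukh ∩ Zane: 09:00-13:00.
Farrukh ∩ Zane ∩ Ulla: 09:00-12:30.
Farrukh ∩ Zane ∩ Ulla ∩ Vanya: 09:00-12:30.
Farrukh ∩ Zane ∩ Ulla ∩ Vanya ∩ Grace: 09:00-12:30.
Farrukh ∩ Zane ∩ Ulla ∩ Vanya ∩ Grace ∩ Vera: 09:00-12:30.
Farrukh ∩ Zane ∩ Ulla ∩ Vanya ∩ Grace ∩ Vera ∩ Emeka: 09:00-12:30.
The first common window of at least 30 minutes is 09:00-12:30, so the earliest start is 09:00.

09:00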